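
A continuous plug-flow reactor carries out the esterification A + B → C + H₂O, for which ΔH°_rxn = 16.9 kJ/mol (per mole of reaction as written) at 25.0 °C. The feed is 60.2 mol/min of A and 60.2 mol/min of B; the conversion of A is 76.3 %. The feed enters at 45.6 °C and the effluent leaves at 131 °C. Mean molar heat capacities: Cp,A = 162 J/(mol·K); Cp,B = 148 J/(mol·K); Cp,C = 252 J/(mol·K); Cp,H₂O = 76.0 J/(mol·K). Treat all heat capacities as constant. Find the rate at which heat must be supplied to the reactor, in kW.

Q_in = 41.0 kW

Extent of reaction ξ = 0.763 × 60.2 = 45.933 mol/min
Reaction term: ξ·ΔH°_rxn = 45.933 × 16.9 = 776.26 kJ/min
Sensible, feed 45.6→25 °C: -384.44 kJ/min
Outlet flows (mol/min): A 14.267, B 14.267, C 45.933, H₂O 45.933
Sensible, products 25→131 °C: 2065.8 kJ/min
Q = ΔH = 2457.6 kJ/min = 40.961 kW
Heat supplied = 40.961 kW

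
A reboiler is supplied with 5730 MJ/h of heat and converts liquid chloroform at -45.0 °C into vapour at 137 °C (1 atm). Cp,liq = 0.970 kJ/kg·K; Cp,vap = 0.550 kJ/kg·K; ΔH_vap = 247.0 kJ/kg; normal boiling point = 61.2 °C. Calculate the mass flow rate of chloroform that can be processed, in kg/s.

ṁ = 4.06 kg/s

Δh = 0.970×(61.2−-45.0) + 247.0 + 0.550×(137−61.2) = 391.7 kJ/kg
Q = 5730 MJ/h = 1591.7 kJ/s = 1591.7 kJ/s
ṁ = Q/Δh = 1591.7 / 391.7 = 4.0634 kg/s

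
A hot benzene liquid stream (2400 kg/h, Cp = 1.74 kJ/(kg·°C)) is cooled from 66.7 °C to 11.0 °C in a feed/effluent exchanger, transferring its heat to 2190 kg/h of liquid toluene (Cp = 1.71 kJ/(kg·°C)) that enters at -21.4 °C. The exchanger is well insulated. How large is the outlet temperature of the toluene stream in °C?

Heat released by hot stream: Q = 2400 × 1.74 × (66.7 − 11.0) = 232600 kJ/h
Energy balance on cold side (adiabatic exchanger): Q = ṁ_c·Cp_c·(T_c,out − T_c,in)
T_c,out = -21.4 + 232600/(2190 × 1.71) = 40.712 °C

T_c,out = 40.7 °C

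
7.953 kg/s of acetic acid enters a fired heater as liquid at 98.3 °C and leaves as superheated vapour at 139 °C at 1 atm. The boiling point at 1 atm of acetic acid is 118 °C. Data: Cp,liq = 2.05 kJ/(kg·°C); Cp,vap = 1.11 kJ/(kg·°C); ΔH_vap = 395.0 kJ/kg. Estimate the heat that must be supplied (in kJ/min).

Q = 219000 kJ/min

liquid 98.3→118 °C: 40.385 kJ/kg
vaporisation at 118 °C: 395 kJ/kg
vapour 118→139 °C: 23.31 kJ/kg
Δh = 40.385 + 395 + 23.31 = 458.69 kJ/kg
Q = ṁ·Δh = 7.953 kg/s × 458.69 kJ/kg = 3648 kJ/s
|Q| = 3648 kW = 218880 kJ/min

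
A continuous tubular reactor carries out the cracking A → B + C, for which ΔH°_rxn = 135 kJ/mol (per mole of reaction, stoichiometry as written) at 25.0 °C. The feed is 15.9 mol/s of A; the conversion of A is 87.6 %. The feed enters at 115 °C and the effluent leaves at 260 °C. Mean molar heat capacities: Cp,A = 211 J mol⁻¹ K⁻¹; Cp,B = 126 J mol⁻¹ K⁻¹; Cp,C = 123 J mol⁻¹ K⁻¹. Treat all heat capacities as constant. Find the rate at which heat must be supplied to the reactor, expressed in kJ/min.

Extent of reaction ξ = 0.876 × 15.9 = 13.928 mol/s
Reaction term: ξ·ΔH°_rxn = 13.928 × 135 = 1880.3 kJ/s
Sensible, feed 115→25 °C: -301.94 kJ/s
Outlet flows (mol/s): A 1.9716, B 13.928, C 13.928
Sensible, products 25→260 °C: 912.78 kJ/s
Q = ΔH = 2491.2 kJ/s = 2491.2 kW
Heat supplied = 149470 kJ/min

Q_in = 149000 kJ/min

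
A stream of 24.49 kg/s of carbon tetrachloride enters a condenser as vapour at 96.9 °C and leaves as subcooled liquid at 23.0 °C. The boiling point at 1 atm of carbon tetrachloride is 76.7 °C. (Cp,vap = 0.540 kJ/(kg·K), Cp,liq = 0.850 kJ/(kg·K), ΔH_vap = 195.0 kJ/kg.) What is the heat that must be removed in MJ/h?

vapour 96.9→76.7 °C: -10.908 kJ/kg
condensation at 76.7 °C: -195 kJ/kg
liquid 76.7→23.0 °C: -45.645 kJ/kg
Δh = -10.908 + -195 + -45.645 = -251.55 kJ/kg
Q = ṁ·Δh = 24.49 kg/s × -251.55 kJ/kg = -6160.5 kJ/s
|Q| = 6160.5 kW = 22178 MJ/h

Q_c = 22200 MJ/h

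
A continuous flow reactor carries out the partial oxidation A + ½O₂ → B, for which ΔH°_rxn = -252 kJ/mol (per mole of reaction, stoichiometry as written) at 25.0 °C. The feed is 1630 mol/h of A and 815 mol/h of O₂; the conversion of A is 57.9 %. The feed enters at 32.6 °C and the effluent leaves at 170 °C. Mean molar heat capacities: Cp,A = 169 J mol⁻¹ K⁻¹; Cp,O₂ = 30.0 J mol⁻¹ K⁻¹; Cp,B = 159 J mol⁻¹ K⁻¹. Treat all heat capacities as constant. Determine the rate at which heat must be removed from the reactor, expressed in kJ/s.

Extent of reaction ξ = 0.579 × 1630 = 943.77 mol/h
Reaction term: ξ·ΔH°_rxn = 943.77 × -252 = -237830 kJ/h
Sensible, feed 32.6→25 °C: -2279.4 kJ/h
Outlet flows (mol/h): A 686.23, O₂ 343.12, B 943.77
Sensible, products 25→170 °C: 40067 kJ/h
Q = ΔH = -200040 kJ/h = -55.567 kW
Heat removed = 55.567 kJ/s

Q_out = 55.6 kJ/s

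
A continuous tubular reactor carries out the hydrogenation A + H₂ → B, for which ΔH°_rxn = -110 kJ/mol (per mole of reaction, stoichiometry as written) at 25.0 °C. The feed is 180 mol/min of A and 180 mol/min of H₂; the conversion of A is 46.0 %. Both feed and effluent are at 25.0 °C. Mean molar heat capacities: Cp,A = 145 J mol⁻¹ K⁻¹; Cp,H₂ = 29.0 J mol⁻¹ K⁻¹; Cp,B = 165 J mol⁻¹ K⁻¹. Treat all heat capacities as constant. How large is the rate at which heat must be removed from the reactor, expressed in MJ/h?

Extent of reaction ξ = 0.460 × 180 = 82.8 mol/min
Reaction term: ξ·ΔH°_rxn = 82.8 × -110 = -9108 kJ/min
Q = ΔH = -9108 kJ/min = -151.8 kW
Heat removed = 546.48 MJ/h

Q_out = 546 MJ/h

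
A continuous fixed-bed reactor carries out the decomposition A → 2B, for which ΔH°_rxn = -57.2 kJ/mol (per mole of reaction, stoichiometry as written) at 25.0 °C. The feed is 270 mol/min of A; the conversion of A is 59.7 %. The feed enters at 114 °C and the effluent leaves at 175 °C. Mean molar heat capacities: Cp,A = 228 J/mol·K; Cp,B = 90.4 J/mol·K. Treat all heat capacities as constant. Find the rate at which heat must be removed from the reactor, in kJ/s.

Extent of reaction ξ = 0.597 × 270 = 161.19 mol/min
Reaction term: ξ·ΔH°_rxn = 161.19 × -57.2 = -9220.1 kJ/min
Sensible, feed 114→25 °C: -5478.8 kJ/min
Outlet flows (mol/min): A 108.81, B 322.38
Sensible, products 25→175 °C: 8092.8 kJ/min
Q = ΔH = -6606.1 kJ/min = -110.1 kW
Heat removed = 110.1 kJ/s

Q_out = 110 kJ/s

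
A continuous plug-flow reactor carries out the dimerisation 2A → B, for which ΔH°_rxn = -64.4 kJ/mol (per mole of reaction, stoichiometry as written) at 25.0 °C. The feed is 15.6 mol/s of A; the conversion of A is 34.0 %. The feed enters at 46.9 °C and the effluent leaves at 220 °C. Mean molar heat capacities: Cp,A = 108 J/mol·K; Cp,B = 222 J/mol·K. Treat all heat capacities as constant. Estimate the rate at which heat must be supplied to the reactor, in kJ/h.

Extent of reaction ξ = 0.340 × 15.6 / 2 = 2.652 mol/s
Reaction term: ξ·ΔH°_rxn = 2.652 × -64.4 = -170.79 kJ/s
Sensible, feed 46.9→25 °C: -36.897 kJ/s
Outlet flows (mol/s): A 10.296, B 2.652
Sensible, products 25→220 °C: 331.64 kJ/s
Q = ΔH = 123.95 kJ/s = 123.95 kW
Heat supplied = 446230 kJ/h

Q_in = 446000 kJ/h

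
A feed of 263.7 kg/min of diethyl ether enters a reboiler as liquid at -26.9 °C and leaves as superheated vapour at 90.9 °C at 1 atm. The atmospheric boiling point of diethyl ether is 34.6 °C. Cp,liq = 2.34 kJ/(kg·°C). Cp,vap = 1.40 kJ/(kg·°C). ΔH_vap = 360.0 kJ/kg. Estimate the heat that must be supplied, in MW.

liquid -26.9→34.6 °C: 143.91 kJ/kg
vaporisation at 34.6 °C: 360 kJ/kg
vapour 34.6→90.9 °C: 78.82 kJ/kg
Δh = 143.91 + 360 + 78.82 = 582.73 kJ/kg
Q = ṁ·Δh = 263.7 kg/min × 582.73 kJ/kg = 153670 kJ/min
|Q| = 2561.1 kW = 2.5611 MW

Q = 2.56 MW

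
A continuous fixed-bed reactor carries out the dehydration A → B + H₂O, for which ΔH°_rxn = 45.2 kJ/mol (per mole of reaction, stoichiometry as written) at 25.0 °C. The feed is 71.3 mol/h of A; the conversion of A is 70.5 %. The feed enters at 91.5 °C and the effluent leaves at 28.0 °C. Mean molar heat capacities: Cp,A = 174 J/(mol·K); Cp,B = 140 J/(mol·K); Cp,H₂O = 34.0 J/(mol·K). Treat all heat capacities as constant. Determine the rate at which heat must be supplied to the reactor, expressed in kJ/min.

Q_in = 24.7 kJ/min

Extent of reaction ξ = 0.705 × 71.3 = 50.266 mol/h
Reaction term: ξ·ΔH°_rxn = 50.266 × 45.2 = 2272 kJ/h
Sensible, feed 91.5→25 °C: -825.01 kJ/h
Outlet flows (mol/h): A 21.034, B 50.266, H₂O 50.266
Sensible, products 25→28.0 °C: 37.219 kJ/h
Q = ΔH = 1484.3 kJ/h = 0.41229 kW
Heat supplied = 24.738 kJ/min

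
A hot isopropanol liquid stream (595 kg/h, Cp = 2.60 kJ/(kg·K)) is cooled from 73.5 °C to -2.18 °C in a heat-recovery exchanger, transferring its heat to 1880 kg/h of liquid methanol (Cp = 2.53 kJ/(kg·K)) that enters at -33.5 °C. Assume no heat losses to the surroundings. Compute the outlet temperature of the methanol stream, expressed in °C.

Heat released by hot stream: Q = 595 × 2.60 × (73.5 − -2.18) = 117080 kJ/h
Energy balance on cold side (adiabatic exchanger): Q = ṁ_c·Cp_c·(T_c,out − T_c,in)
T_c,out = -33.5 + 117080/(1880 × 2.53) = -8.8854 °C

T_c,out = -8.89 °C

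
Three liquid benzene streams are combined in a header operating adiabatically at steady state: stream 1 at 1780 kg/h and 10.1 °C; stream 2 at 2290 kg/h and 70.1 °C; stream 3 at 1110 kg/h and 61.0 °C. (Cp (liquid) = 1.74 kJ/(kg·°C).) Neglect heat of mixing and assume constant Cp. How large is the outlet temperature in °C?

No heat crosses the boundary, so H_out = H_in.
Σ ṁᵢCp,ᵢTᵢ = 1780×1.74×10.1 + 2290×1.74×70.1 + 1110×1.74×61.0 = 428420
Σ ṁᵢCp,ᵢ = 1780×1.74 + 2290×1.74 + 1110×1.74 = 9013.2
T_out = 428420 / 9013.2 = 47.532 °C

T_out = 47.5 °C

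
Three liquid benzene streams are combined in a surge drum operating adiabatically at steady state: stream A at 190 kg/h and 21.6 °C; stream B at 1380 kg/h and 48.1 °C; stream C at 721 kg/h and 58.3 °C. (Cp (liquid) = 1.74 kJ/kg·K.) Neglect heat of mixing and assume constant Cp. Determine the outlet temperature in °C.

No heat crosses the boundary, so H_out = H_in.
Σ ṁᵢCp,ᵢTᵢ = 190×1.74×21.6 + 1380×1.74×48.1 + 721×1.74×58.3 = 195780
Σ ṁᵢCp,ᵢ = 190×1.74 + 1380×1.74 + 721×1.74 = 3986.3
T_out = 195780 / 3986.3 = 49.112 °C

T_out = 49.1 °C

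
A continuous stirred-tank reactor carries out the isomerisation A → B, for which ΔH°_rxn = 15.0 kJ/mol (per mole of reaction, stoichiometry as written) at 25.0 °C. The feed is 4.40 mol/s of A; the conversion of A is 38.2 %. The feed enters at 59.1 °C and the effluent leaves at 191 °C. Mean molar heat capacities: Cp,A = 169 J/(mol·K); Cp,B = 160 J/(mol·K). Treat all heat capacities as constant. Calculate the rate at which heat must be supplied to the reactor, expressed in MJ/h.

Q_in = 435 MJ/h

Extent of reaction ξ = 0.382 × 4.40 = 1.6808 mol/s
Reaction term: ξ·ΔH°_rxn = 1.6808 × 15.0 = 25.212 kJ/s
Sensible, feed 59.1→25 °C: -25.357 kJ/s
Outlet flows (mol/s): A 2.7192, B 1.6808
Sensible, products 25→191 °C: 120.93 kJ/s
Q = ΔH = 120.78 kJ/s = 120.78 kW
Heat supplied = 434.81 MJ/h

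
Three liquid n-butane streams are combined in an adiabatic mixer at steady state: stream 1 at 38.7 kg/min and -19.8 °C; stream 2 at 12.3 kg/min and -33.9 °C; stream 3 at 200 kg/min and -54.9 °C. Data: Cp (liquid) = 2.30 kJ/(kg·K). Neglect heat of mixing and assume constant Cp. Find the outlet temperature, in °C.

No heat crosses the boundary, so H_out = H_in.
Σ ṁᵢCp,ᵢTᵢ = 38.7×2.30×-19.8 + 12.3×2.30×-33.9 + 200×2.30×-54.9 = -27975
Σ ṁᵢCp,ᵢ = 38.7×2.30 + 12.3×2.30 + 200×2.30 = 577.3
T_out = -27975 / 577.3 = -48.459 °C

T_out = -48.5 °C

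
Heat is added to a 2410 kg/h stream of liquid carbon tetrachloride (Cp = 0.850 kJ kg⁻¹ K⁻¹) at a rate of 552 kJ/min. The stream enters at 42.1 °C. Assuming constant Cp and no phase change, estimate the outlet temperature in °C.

Q = 552 kJ/min = 33120 kJ/h
ΔT = Q/(ṁ·Cp) = 33120/(2410×0.850) = 16.168 K
T_out = 42.1 + 16.168 = 58.268 °C

T_out = 58.3 °C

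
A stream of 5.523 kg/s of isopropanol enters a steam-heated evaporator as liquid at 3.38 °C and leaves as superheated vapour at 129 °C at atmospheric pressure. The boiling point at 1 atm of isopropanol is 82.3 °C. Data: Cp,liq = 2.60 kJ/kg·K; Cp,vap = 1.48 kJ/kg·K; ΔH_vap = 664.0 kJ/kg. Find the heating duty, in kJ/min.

Q = 311000 kJ/min

liquid 3.38→82.3 °C: 205.19 kJ/kg
vaporisation at 82.3 °C: 664 kJ/kg
vapour 82.3→129 °C: 69.116 kJ/kg
Δh = 205.19 + 664 + 69.116 = 938.31 kJ/kg
Q = ṁ·Δh = 5.523 kg/s × 938.31 kJ/kg = 5182.3 kJ/s
|Q| = 5182.3 kW = 310940 kJ/min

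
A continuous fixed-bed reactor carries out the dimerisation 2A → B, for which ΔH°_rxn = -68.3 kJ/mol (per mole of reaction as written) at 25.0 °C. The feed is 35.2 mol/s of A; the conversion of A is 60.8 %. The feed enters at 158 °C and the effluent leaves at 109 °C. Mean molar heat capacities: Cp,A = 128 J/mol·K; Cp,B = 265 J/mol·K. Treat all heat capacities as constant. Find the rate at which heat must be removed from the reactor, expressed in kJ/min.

Extent of reaction ξ = 0.608 × 35.2 / 2 = 10.701 mol/s
Reaction term: ξ·ΔH°_rxn = 10.701 × -68.3 = -730.86 kJ/s
Sensible, feed 158→25 °C: -599.24 kJ/s
Outlet flows (mol/s): A 13.798, B 10.701
Sensible, products 25→109 °C: 386.56 kJ/s
Q = ΔH = -943.55 kJ/s = -943.55 kW
Heat removed = 56613 kJ/min

Q_out = 56600 kJ/min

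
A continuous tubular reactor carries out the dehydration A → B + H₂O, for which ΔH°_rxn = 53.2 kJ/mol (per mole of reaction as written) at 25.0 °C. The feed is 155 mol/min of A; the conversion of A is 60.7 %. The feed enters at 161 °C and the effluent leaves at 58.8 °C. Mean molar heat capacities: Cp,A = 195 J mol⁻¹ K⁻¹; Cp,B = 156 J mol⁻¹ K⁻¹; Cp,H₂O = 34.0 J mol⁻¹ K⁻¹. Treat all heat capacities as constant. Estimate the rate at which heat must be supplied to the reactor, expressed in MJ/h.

Q_in = 114 MJ/h

Extent of reaction ξ = 0.607 × 155 = 94.085 mol/min
Reaction term: ξ·ΔH°_rxn = 94.085 × 53.2 = 5005.3 kJ/min
Sensible, feed 161→25 °C: -4110.6 kJ/min
Outlet flows (mol/min): A 60.915, B 94.085, H₂O 94.085
Sensible, products 25→58.8 °C: 1005.7 kJ/min
Q = ΔH = 1900.4 kJ/min = 31.674 kW
Heat supplied = 114.03 MJ/h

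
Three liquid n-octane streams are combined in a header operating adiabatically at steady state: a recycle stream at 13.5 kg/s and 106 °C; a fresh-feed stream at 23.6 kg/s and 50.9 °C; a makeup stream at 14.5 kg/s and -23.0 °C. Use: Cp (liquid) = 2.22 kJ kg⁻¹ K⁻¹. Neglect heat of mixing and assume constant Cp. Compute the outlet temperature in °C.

T_out = 44.5 °C

Energy balance with Q = 0: Σ ṁᵢCp,ᵢ(T_out − Tᵢ) = 0
Σ ṁᵢCp,ᵢTᵢ = 13.5×2.22×106 + 23.6×2.22×50.9 + 14.5×2.22×-23.0 = 5103.2
Σ ṁᵢCp,ᵢ = 13.5×2.22 + 23.6×2.22 + 14.5×2.22 = 114.55
T_out = 5103.2 / 114.55 = 44.549 °C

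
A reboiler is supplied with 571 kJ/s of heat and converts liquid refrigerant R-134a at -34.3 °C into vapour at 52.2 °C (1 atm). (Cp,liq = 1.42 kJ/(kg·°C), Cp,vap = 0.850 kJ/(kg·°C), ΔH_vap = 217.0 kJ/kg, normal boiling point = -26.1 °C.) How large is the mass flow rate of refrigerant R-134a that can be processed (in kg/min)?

Δh = 1.42×(-26.1−-34.3) + 217.0 + 0.850×(52.2−-26.1) = 295.2 kJ/kg
Q = 571 kJ/s = 571 kJ/s = 34260 kJ/min
ṁ = Q/Δh = 34260 / 295.2 = 116.06 kg/min

ṁ = 116 kg/min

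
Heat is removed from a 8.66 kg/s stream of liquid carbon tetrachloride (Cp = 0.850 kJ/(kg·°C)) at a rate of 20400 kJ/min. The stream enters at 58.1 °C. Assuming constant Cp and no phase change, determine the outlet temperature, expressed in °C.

T_out = 11.9 °C

Q = 20400 kJ/min = 340 kJ/s
ΔT = Q/(ṁ·Cp) = 340/(8.66×0.850) = 46.189 K
T_out = 58.1 − 46.189 = 11.911 °C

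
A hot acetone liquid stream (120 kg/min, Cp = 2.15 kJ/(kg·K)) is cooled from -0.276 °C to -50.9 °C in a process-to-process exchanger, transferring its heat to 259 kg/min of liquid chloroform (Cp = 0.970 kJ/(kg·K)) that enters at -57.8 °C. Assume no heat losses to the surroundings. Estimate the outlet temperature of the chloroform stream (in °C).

Heat released by hot stream: Q = 120 × 2.15 × (-0.276 − -50.9) = 13061 kJ/min
Energy balance on cold side (adiabatic exchanger): Q = ṁ_c·Cp_c·(T_c,out − T_c,in)
T_c,out = -57.8 + 13061/(259 × 0.970) = -5.8118 °C

T_c,out = -5.81 °C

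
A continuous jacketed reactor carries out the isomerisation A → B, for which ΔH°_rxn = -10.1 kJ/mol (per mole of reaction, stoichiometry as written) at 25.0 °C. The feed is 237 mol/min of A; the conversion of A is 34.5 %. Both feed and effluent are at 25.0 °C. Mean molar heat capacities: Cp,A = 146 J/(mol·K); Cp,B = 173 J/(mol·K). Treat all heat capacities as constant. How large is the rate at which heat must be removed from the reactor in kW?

Extent of reaction ξ = 0.345 × 237 = 81.765 mol/min
Reaction term: ξ·ΔH°_rxn = 81.765 × -10.1 = -825.83 kJ/min
Q = ΔH = -825.83 kJ/min = -13.764 kW
Heat removed = 13.764 kW

Q_out = 13.8 kW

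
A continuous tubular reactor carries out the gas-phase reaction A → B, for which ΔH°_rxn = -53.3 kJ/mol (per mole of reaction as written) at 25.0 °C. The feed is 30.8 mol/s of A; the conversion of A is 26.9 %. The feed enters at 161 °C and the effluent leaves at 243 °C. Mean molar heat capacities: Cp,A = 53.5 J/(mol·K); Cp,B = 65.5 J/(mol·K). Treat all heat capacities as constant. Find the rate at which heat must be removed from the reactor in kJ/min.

Q_out = 17100 kJ/min

Extent of reaction ξ = 0.269 × 30.8 = 8.2852 mol/s
Reaction term: ξ·ΔH°_rxn = 8.2852 × -53.3 = -441.6 kJ/s
Sensible, feed 161→25 °C: -224.1 kJ/s
Outlet flows (mol/s): A 22.515, B 8.2852
Sensible, products 25→243 °C: 380.89 kJ/s
Q = ΔH = -284.81 kJ/s = -284.81 kW
Heat removed = 17088 kJ/min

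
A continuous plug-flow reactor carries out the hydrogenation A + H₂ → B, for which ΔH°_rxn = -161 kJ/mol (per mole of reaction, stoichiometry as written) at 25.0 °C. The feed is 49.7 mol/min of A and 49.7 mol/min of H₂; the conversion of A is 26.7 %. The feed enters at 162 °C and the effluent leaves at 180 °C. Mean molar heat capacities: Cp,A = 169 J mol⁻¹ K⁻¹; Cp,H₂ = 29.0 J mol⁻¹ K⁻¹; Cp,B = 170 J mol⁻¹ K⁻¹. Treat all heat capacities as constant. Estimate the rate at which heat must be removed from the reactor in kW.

Q_out = 33.6 kW

Extent of reaction ξ = 0.267 × 49.7 = 13.27 mol/min
Reaction term: ξ·ΔH°_rxn = 13.27 × -161 = -2136.5 kJ/min
Sensible, feed 162→25 °C: -1348.2 kJ/min
Outlet flows (mol/min): A 36.43, H₂ 36.43, B 13.27
Sensible, products 25→180 °C: 1467.7 kJ/min
Q = ΔH = -2016.9 kJ/min = -33.615 kW
Heat removed = 33.615 kW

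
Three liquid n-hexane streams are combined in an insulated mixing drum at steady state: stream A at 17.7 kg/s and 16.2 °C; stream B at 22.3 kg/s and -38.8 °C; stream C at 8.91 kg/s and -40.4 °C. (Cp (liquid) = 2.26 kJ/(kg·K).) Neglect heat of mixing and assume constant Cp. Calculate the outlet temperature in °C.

Adiabatic, steady state ⇒ Σ ṁᵢCp,ᵢ(T_out − Tᵢ) = 0
T_out = Σ ṁᵢCp,ᵢTᵢ / Σ ṁᵢCp,ᵢ
      = -2120.9 / 110.54 = -19.188 °C

T_out = -19.2 °C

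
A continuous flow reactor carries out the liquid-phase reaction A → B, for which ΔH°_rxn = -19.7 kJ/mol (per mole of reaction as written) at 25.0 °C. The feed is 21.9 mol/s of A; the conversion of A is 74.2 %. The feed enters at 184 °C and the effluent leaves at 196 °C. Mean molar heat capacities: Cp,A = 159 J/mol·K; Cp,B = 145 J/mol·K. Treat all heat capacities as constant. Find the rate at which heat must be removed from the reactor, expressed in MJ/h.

Q_out = 1140 MJ/h

Extent of reaction ξ = 0.742 × 21.9 = 16.25 mol/s
Reaction term: ξ·ΔH°_rxn = 16.25 × -19.7 = -320.12 kJ/s
Sensible, feed 184→25 °C: -553.65 kJ/s
Outlet flows (mol/s): A 5.6502, B 16.25
Sensible, products 25→196 °C: 556.54 kJ/s
Q = ΔH = -317.24 kJ/s = -317.24 kW
Heat removed = 1142.1 MJ/h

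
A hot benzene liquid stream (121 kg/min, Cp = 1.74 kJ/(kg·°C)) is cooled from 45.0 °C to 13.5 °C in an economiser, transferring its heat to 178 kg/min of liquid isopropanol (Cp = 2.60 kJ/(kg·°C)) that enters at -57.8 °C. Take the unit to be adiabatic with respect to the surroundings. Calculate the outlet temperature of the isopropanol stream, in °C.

Heat released by hot stream: Q = 121 × 1.74 × (45.0 − 13.5) = 6632 kJ/min
Energy balance on cold side (adiabatic exchanger): Q = ṁ_c·Cp_c·(T_c,out − T_c,in)
T_c,out = -57.8 + 6632/(178 × 2.60) = -43.47 °C

T_c,out = -43.5 °C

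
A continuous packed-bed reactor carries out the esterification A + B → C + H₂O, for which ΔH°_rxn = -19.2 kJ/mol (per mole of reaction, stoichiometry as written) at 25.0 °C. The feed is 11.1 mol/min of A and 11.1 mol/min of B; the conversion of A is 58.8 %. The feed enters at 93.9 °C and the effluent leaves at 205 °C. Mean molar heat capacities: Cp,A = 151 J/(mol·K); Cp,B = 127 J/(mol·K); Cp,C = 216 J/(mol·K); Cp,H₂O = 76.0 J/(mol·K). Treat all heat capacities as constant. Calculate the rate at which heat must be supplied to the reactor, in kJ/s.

Q_in = 3.90 kJ/s

Extent of reaction ξ = 0.588 × 11.1 = 6.5268 mol/min
Reaction term: ξ·ΔH°_rxn = 6.5268 × -19.2 = -125.31 kJ/min
Sensible, feed 93.9→25 °C: -212.61 kJ/min
Outlet flows (mol/min): A 4.5732, B 4.5732, C 6.5268, H₂O 6.5268
Sensible, products 25→205 °C: 571.89 kJ/min
Q = ΔH = 233.97 kJ/min = 3.8994 kW
Heat supplied = 3.8994 kJ/s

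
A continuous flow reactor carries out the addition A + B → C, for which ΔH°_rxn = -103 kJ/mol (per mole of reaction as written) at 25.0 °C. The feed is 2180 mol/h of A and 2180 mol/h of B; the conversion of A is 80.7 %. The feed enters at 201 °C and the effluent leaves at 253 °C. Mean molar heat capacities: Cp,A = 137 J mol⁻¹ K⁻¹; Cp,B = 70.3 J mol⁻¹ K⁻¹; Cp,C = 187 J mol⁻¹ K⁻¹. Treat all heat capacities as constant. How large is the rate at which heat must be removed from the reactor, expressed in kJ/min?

Q_out = 2760 kJ/min

Extent of reaction ξ = 0.807 × 2180 = 1759.3 mol/h
Reaction term: ξ·ΔH°_rxn = 1759.3 × -103 = -181200 kJ/h
Sensible, feed 201→25 °C: -79537 kJ/h
Outlet flows (mol/h): A 420.74, B 420.74, C 1759.3
Sensible, products 25→253 °C: 94894 kJ/h
Q = ΔH = -165850 kJ/h = -46.069 kW
Heat removed = 2764.1 kJ/min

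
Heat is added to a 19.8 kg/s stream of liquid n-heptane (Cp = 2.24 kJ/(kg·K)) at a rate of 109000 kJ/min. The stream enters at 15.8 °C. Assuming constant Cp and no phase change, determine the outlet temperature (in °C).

T_out = 56.8 °C

Q = 109000 kJ/min = 1816.7 kJ/s
ΔT = Q/(ṁ·Cp) = 1816.7/(19.8×2.24) = 40.96 K
T_out = 15.8 + 40.96 = 56.76 °C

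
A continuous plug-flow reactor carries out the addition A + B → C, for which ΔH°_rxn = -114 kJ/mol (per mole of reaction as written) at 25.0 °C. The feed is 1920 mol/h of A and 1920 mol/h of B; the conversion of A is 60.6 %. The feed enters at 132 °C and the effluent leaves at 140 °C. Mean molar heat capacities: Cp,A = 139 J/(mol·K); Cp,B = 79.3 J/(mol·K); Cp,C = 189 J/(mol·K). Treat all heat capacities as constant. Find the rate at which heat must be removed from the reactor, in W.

Q_out = 37000 W

Extent of reaction ξ = 0.606 × 1920 = 1163.5 mol/h
Reaction term: ξ·ΔH°_rxn = 1163.5 × -114 = -132640 kJ/h
Sensible, feed 132→25 °C: -44848 kJ/h
Outlet flows (mol/h): A 756.48, B 756.48, C 1163.5
Sensible, products 25→140 °C: 44280 kJ/h
Q = ΔH = -133210 kJ/h = -37.002 kW
Heat removed = 37002 W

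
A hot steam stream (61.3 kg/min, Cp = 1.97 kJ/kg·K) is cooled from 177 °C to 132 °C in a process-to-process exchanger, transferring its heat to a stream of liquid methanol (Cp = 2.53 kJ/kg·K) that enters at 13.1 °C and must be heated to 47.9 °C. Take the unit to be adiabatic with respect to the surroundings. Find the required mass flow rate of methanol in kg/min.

ṁ_c = 61.7 kg/min

Heat released by hot stream: Q = 61.3 × 1.97 × (177 − 132) = 5434.2 kJ/min
Energy balance on cold side (adiabatic exchanger): Q = ṁ_c·Cp_c·(T_c,out − T_c,in)
ṁ_c = 5434.2 / [2.53 × (47.9 − 13.1)] = 61.722 kg/min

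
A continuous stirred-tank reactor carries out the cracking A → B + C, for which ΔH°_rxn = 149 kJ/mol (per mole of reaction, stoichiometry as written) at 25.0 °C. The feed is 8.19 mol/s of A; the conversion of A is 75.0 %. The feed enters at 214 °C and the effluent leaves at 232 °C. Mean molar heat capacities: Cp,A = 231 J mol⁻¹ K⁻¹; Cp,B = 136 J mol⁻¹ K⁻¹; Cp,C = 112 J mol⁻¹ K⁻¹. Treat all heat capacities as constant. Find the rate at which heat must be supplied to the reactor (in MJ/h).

Q_in = 3500 MJ/h

Extent of reaction ξ = 0.750 × 8.19 = 6.1425 mol/s
Reaction term: ξ·ΔH°_rxn = 6.1425 × 149 = 915.23 kJ/s
Sensible, feed 214→25 °C: -357.57 kJ/s
Outlet flows (mol/s): A 2.0475, B 6.1425, C 6.1425
Sensible, products 25→232 °C: 413.24 kJ/s
Q = ΔH = 970.9 kJ/s = 970.9 kW
Heat supplied = 3495.2 MJ/h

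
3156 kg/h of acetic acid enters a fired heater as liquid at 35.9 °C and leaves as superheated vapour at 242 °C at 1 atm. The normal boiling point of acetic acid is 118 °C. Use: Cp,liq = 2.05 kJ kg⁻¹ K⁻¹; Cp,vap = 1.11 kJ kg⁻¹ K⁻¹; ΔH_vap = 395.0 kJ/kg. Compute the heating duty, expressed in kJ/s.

Q = 614 kJ/s

liquid 35.9→118 °C: 168.3 kJ/kg
vaporisation at 118 °C: 395 kJ/kg
vapour 118→242 °C: 137.64 kJ/kg
Δh = 168.3 + 395 + 137.64 = 700.94 kJ/kg
Q = ṁ·Δh = 3156 kg/h × 700.94 kJ/kg = 2.2122e+06 kJ/h
|Q| = 614.5 kW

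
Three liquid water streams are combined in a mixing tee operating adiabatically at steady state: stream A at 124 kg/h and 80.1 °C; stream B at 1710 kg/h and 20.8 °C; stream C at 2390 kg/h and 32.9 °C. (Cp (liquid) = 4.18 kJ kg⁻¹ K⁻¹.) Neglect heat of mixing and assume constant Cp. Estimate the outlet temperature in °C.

T_out = 29.4 °C

Energy balance with Q = 0: Σ ṁᵢCp,ᵢ(T_out − Tᵢ) = 0
T_out = Σ ṁᵢCp,ᵢTᵢ / Σ ṁᵢCp,ᵢ
      = 518870 / 17656 = 29.387 °C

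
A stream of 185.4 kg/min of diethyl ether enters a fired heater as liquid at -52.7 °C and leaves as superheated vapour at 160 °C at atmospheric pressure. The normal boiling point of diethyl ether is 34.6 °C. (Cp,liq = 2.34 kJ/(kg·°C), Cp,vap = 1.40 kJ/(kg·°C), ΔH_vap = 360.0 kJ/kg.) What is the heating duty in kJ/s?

Q = 2290 kJ/s

liquid -52.7→34.6 °C: 204.28 kJ/kg
vaporisation at 34.6 °C: 360 kJ/kg
vapour 34.6→160 °C: 175.56 kJ/kg
Δh = 204.28 + 360 + 175.56 = 739.84 kJ/kg
Q = ṁ·Δh = 185.4 kg/min × 739.84 kJ/kg = 137170 kJ/min
|Q| = 2286.1 kW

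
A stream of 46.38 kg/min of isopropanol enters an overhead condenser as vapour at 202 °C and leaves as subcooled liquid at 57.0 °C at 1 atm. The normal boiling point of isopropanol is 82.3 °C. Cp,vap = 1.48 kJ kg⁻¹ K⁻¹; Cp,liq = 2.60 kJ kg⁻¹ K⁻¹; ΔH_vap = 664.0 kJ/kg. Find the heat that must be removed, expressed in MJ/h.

Q_c = 2520 MJ/h

vapour 202→82.3 °C: -177.16 kJ/kg
condensation at 82.3 °C: -664 kJ/kg
liquid 82.3→57.0 °C: -65.78 kJ/kg
Δh = -177.16 + -664 + -65.78 = -906.94 kJ/kg
Q = ṁ·Δh = 46.38 kg/min × -906.94 kJ/kg = -42064 kJ/min
|Q| = 701.06 kW = 2523.8 MJ/h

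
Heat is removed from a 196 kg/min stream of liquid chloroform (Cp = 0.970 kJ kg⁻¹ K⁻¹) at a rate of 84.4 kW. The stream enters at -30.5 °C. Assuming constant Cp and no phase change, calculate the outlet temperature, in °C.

Q = 84.4 kW = 5064 kJ/min
ΔT = Q/(ṁ·Cp) = 5064/(196×0.970) = 26.636 K
T_out = -30.5 − 26.636 = -57.136 °C

T_out = -57.1 °C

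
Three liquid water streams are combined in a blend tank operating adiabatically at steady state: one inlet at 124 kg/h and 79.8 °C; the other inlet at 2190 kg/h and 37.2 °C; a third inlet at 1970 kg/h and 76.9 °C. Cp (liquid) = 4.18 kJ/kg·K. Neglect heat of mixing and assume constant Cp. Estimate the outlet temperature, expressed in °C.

T_out = 56.7 °C

No heat crosses the boundary, so H_out = H_in.
T_out = Σ ṁᵢCp,ᵢTᵢ / Σ ṁᵢCp,ᵢ
      = 1.0151e+06 / 17907 = 56.689 °C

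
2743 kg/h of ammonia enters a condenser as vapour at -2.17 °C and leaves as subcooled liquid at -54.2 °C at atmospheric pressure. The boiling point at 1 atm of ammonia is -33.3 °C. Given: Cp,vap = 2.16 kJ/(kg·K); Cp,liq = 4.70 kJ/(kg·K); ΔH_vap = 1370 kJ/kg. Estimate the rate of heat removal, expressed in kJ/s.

Q_c = 1170 kJ/s

vapour -2.17→-33.3 °C: -67.241 kJ/kg
condensation at -33.3 °C: -1370 kJ/kg
liquid -33.3→-54.2 °C: -98.23 kJ/kg
Δh = -67.241 + -1370 + -98.23 = -1535.5 kJ/kg
Q = ṁ·Δh = 2743 kg/h × -1535.5 kJ/kg = -4.2118e+06 kJ/h
|Q| = 1169.9 kW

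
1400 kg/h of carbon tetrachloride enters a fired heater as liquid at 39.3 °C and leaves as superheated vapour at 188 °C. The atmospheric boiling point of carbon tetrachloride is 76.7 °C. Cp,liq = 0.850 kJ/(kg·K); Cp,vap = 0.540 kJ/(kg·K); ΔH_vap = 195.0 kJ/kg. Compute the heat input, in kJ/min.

liquid 39.3→76.7 °C: 31.79 kJ/kg
vaporisation at 76.7 °C: 195 kJ/kg
vapour 76.7→188 °C: 60.102 kJ/kg
Δh = 31.79 + 195 + 60.102 = 286.89 kJ/kg
Q = ṁ·Δh = 1400 kg/h × 286.89 kJ/kg = 401650 kJ/h
|Q| = 111.57 kW = 6694.1 kJ/min

Q = 6690 kJ/min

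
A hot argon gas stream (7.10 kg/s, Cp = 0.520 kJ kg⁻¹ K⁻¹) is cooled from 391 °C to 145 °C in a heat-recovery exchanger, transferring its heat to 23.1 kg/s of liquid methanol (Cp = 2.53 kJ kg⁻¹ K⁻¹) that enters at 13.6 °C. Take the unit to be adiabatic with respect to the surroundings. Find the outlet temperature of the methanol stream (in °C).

Heat released by hot stream: Q = 7.10 × 0.520 × (391 − 145) = 908.23 kJ/s
Energy balance on cold side (adiabatic exchanger): Q = ṁ_c·Cp_c·(T_c,out − T_c,in)
T_c,out = 13.6 + 908.23/(23.1 × 2.53) = 29.14 °C

T_c,out = 29.1 °C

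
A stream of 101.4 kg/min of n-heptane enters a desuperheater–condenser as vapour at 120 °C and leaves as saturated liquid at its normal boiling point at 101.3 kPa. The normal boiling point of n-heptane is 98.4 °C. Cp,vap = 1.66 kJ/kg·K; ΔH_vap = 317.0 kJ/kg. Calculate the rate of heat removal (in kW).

vapour 120→98.4 °C: -35.856 kJ/kg
condensation at 98.4 °C: -317 kJ/kg
Δh = -35.856 + -317 = -352.86 kJ/kg
Q = ṁ·Δh = 101.4 kg/min × -352.86 kJ/kg = -35780 kJ/min
|Q| = 596.33 kW

Q_c = 596 kW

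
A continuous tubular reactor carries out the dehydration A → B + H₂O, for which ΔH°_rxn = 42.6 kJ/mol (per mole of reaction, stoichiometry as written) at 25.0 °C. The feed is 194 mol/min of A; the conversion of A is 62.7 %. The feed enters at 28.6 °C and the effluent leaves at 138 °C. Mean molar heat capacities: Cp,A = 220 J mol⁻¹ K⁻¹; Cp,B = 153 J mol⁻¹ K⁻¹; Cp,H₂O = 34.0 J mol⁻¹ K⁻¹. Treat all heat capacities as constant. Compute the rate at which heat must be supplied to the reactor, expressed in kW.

Extent of reaction ξ = 0.627 × 194 = 121.64 mol/min
Reaction term: ξ·ΔH°_rxn = 121.64 × 42.6 = 5181.8 kJ/min
Sensible, feed 28.6→25 °C: -153.65 kJ/min
Outlet flows (mol/min): A 72.362, B 121.64, H₂O 121.64
Sensible, products 25→138 °C: 4369.3 kJ/min
Q = ΔH = 9397.4 kJ/min = 156.62 kW
Heat supplied = 156.62 kW

Q_in = 157 kW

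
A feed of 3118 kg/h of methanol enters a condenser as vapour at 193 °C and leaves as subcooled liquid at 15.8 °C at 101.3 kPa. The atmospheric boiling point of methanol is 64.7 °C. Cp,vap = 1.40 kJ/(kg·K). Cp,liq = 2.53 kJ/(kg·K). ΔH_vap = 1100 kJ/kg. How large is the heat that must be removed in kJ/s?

vapour 193→64.7 °C: -179.62 kJ/kg
condensation at 64.7 °C: -1100 kJ/kg
liquid 64.7→15.8 °C: -123.72 kJ/kg
Δh = -179.62 + -1100 + -123.72 = -1403.3 kJ/kg
Q = ṁ·Δh = 3118 kg/h × -1403.3 kJ/kg = -4.3756e+06 kJ/h
|Q| = 1215.4 kW

Q_c = 1220 kJ/s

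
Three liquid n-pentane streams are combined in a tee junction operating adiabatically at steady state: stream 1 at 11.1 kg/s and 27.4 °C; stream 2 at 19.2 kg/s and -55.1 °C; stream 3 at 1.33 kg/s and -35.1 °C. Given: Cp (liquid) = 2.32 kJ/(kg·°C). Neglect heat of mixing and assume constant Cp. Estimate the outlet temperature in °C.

T_out = -25.3 °C

No heat crosses the boundary, so H_out = H_in.
T_out = Σ ṁᵢCp,ᵢTᵢ / Σ ṁᵢCp,ᵢ
      = -1857.1 / 73.382 = -25.307 °C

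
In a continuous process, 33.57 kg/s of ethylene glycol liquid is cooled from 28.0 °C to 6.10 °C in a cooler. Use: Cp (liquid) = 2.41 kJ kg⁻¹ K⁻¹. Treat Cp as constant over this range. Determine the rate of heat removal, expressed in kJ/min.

Q = ṁ·Cp·ΔT = 33.57 × 2.41 × (6.10 − 28.0) = -1771.8 kJ/s
Cooling duty = 106310 kJ/min

Q_c = 106000 kJ/min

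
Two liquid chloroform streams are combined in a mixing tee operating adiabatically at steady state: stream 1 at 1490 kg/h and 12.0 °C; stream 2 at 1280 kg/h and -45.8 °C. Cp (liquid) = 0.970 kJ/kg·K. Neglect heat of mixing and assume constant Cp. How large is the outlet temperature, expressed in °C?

Energy balance with Q = 0: Σ ṁᵢCp,ᵢ(T_out − Tᵢ) = 0
T_out = Σ ṁᵢCp,ᵢTᵢ / Σ ṁᵢCp,ᵢ
      = -39522 / 2686.9 = -14.709 °C

T_out = -14.7 °C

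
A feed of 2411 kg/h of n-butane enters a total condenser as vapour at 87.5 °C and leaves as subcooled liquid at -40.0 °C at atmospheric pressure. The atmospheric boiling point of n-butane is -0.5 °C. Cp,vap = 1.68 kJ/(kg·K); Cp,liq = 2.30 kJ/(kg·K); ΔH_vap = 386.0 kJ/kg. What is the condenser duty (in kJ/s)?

Q_c = 418 kJ/s

vapour 87.5→-0.5 °C: -147.84 kJ/kg
condensation at -0.5 °C: -386 kJ/kg
liquid -0.5→-40.0 °C: -90.85 kJ/kg
Δh = -147.84 + -386 + -90.85 = -624.69 kJ/kg
Q = ṁ·Δh = 2411 kg/h × -624.69 kJ/kg = -1.5061e+06 kJ/h
|Q| = 418.37 kW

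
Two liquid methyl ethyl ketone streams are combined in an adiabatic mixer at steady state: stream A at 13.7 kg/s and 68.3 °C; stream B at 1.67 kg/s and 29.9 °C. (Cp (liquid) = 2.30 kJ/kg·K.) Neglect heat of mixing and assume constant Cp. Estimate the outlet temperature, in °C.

T_out = 64.1 °C

No heat crosses the boundary, so H_out = H_in.
Σ ṁᵢCp,ᵢTᵢ = 13.7×2.30×68.3 + 1.67×2.30×29.9 = 2267
Σ ṁᵢCp,ᵢ = 13.7×2.30 + 1.67×2.30 = 35.351
T_out = 2267 / 35.351 = 64.128 °C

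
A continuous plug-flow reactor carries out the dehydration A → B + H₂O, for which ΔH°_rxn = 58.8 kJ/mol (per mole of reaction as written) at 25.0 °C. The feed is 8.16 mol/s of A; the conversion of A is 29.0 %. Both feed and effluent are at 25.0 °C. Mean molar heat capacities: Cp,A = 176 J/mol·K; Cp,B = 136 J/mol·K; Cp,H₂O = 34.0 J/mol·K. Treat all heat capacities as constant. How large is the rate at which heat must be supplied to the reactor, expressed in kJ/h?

Q_in = 501000 kJ/h

Extent of reaction ξ = 0.290 × 8.16 = 2.3664 mol/s
Reaction term: ξ·ΔH°_rxn = 2.3664 × 58.8 = 139.14 kJ/s
Q = ΔH = 139.14 kJ/s = 139.14 kW
Heat supplied = 500920 kJ/h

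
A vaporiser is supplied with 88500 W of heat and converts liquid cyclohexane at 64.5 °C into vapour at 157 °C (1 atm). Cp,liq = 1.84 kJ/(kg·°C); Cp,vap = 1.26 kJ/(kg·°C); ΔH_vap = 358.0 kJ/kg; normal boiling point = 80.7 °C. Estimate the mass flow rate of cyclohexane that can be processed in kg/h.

ṁ = 658 kg/h

Δh = 1.84×(80.7−64.5) + 358.0 + 1.26×(157−80.7) = 483.95 kJ/kg
Q = 88500 W = 88.5 kJ/s = 318600 kJ/h
ṁ = Q/Δh = 318600 / 483.95 = 658.34 kg/h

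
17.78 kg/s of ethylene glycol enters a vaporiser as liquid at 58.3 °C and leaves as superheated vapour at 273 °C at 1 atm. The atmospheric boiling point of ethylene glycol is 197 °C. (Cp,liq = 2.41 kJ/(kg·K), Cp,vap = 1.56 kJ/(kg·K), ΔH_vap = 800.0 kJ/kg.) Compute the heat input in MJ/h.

liquid 58.3→197 °C: 334.27 kJ/kg
vaporisation at 197 °C: 800 kJ/kg
vapour 197→273 °C: 118.56 kJ/kg
Δh = 334.27 + 800 + 118.56 = 1252.8 kJ/kg
Q = ṁ·Δh = 17.78 kg/s × 1252.8 kJ/kg = 22275 kJ/s
|Q| = 22275 kW = 80191 MJ/h

Q = 80200 MJ/h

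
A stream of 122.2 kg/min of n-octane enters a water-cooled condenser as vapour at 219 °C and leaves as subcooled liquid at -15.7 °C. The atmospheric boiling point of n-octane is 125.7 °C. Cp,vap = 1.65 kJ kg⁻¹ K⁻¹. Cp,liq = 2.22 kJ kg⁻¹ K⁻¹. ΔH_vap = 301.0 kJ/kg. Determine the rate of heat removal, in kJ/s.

Q_c = 1570 kJ/s

vapour 219→125.7 °C: -153.94 kJ/kg
condensation at 125.7 °C: -301 kJ/kg
liquid 125.7→-15.7 °C: -313.91 kJ/kg
Δh = -153.94 + -301 + -313.91 = -768.85 kJ/kg
Q = ṁ·Δh = 122.2 kg/min × -768.85 kJ/kg = -93954 kJ/min
|Q| = 1565.9 kW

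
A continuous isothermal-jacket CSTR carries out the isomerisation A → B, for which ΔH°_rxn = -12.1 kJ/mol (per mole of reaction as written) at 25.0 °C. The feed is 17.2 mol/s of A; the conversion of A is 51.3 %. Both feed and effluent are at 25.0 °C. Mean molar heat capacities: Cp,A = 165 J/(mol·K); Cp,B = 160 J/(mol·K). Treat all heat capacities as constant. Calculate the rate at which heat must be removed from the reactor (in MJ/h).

Extent of reaction ξ = 0.513 × 17.2 = 8.8236 mol/s
Reaction term: ξ·ΔH°_rxn = 8.8236 × -12.1 = -106.77 kJ/s
Q = ΔH = -106.77 kJ/s = -106.77 kW
Heat removed = 384.36 MJ/h

Q_out = 384 MJ/h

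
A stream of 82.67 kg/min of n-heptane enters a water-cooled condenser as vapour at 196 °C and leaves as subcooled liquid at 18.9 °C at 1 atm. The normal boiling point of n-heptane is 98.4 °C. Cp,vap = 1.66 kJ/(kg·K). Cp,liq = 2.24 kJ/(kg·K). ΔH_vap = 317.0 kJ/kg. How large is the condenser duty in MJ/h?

Q_c = 3260 MJ/h

vapour 196→98.4 °C: -162.02 kJ/kg
condensation at 98.4 °C: -317 kJ/kg
liquid 98.4→18.9 °C: -178.08 kJ/kg
Δh = -162.02 + -317 + -178.08 = -657.1 kJ/kg
Q = ṁ·Δh = 82.67 kg/min × -657.1 kJ/kg = -54322 kJ/min
|Q| = 905.37 kW = 3259.3 MJ/h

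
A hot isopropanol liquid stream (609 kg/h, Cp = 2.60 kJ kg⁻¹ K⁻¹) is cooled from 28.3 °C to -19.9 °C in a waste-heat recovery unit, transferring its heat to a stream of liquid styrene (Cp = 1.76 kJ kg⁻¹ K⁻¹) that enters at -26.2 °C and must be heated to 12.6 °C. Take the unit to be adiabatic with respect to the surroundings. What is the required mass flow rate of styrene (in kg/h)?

Heat released by hot stream: Q = 609 × 2.60 × (28.3 − -19.9) = 76320 kJ/h
Energy balance on cold side (adiabatic exchanger): Q = ṁ_c·Cp_c·(T_c,out − T_c,in)
ṁ_c = 76320 / [1.76 × (12.6 − -26.2)] = 1117.6 kg/h

ṁ_c = 1120 kg/h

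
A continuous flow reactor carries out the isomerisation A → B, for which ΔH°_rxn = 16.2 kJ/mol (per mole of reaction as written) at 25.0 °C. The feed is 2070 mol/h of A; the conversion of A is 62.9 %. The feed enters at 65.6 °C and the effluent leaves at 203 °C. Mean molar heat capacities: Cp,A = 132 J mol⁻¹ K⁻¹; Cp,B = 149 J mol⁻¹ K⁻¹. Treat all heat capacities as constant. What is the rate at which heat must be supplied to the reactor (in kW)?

Q_in = 17.4 kW

Extent of reaction ξ = 0.629 × 2070 = 1302 mol/h
Reaction term: ξ·ΔH°_rxn = 1302 × 16.2 = 21093 kJ/h
Sensible, feed 65.6→25 °C: -11094 kJ/h
Outlet flows (mol/h): A 767.97, B 1302
Sensible, products 25→203 °C: 52577 kJ/h
Q = ΔH = 62576 kJ/h = 17.382 kW
Heat supplied = 17.382 kW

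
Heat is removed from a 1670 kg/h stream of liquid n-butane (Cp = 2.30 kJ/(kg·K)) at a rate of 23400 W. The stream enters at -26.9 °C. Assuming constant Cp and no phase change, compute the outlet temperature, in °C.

T_out = -48.8 °C

Q = 23400 W = 84240 kJ/h
ΔT = Q/(ṁ·Cp) = 84240/(1670×2.30) = 21.932 K
T_out = -26.9 − 21.932 = -48.832 °C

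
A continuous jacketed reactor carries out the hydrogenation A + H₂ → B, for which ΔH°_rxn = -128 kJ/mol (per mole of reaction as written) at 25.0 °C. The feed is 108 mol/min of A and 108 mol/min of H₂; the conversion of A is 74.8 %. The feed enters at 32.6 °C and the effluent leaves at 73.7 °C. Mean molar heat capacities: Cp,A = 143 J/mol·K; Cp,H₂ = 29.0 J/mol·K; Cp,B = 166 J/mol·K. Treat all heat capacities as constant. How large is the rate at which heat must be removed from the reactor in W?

Q_out = 160000 W

Extent of reaction ξ = 0.748 × 108 = 80.784 mol/min
Reaction term: ξ·ΔH°_rxn = 80.784 × -128 = -10340 kJ/min
Sensible, feed 32.6→25 °C: -141.18 kJ/min
Outlet flows (mol/min): A 27.216, H₂ 27.216, B 80.784
Sensible, products 25→73.7 °C: 881.05 kJ/min
Q = ΔH = -9600.5 kJ/min = -160.01 kW
Heat removed = 160010 W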